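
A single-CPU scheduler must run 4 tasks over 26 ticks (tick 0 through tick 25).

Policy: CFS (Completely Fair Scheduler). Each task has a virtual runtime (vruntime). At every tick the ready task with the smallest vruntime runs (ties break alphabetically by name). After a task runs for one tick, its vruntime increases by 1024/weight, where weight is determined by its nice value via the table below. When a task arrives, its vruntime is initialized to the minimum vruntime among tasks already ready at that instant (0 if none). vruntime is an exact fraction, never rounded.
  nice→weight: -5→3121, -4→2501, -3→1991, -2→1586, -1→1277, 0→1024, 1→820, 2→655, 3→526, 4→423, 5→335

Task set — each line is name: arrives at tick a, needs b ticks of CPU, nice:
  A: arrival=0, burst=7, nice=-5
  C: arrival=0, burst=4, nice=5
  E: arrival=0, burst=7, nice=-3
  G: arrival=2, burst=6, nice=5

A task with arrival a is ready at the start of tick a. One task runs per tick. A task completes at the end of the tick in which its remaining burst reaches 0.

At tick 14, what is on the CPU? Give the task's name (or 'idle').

running at tick 14 = E

t=0: vr[A=0 C=0 E=0] → run A
t=1: vr[A=1024/3121 C=0 E=0] → run C
t=2: vr[A=1024/3121 C=1024/335 E=0 G=0] → run E
t=3: vr[A=1024/3121 C=1024/335 E=1024/1991 G=0] → run G
t=4: vr[A=1024/3121 C=1024/335 E=1024/1991 G=1024/335] → run A
t=5: vr[A=2048/3121 C=1024/335 E=1024/1991 G=1024/335] → run E
t=6: vr[A=2048/3121 C=1024/335 E=2048/1991 G=1024/335] → run A
t=7: vr[A=3072/3121 C=1024/335 E=2048/1991 G=1024/335] → run A
t=8: vr[A=4096/3121 C=1024/335 E=2048/1991 G=1024/335] → run E
t=9: vr[A=4096/3121 C=1024/335 E=3072/1991 G=1024/335] → run A
t=10: vr[A=5120/3121 C=1024/335 E=3072/1991 G=1024/335] → run E
t=11: vr[A=5120/3121 C=1024/335 E=4096/1991 G=1024/335] → run A
t=12: vr[A=6144/3121 C=1024/335 E=4096/1991 G=1024/335] → run A
t=13: vr[C=1024/335 E=4096/1991 G=1024/335] → run E
t=14: vr[C=1024/335 E=5120/1991 G=1024/335] → run E
t=15: vr[C=1024/335 E=6144/1991 G=1024/335] → run C
t=16: vr[C=2048/335 E=6144/1991 G=1024/335] → run G
t=17: vr[C=2048/335 E=6144/1991 G=2048/335] → run E
t=18: vr[C=2048/335 G=2048/335] → run C
t=19: vr[C=3072/335 G=2048/335] → run G
t=20: vr[C=3072/335 G=3072/335] → run C
t=21: vr[G=3072/335] → run G
t=22: vr[G=4096/335] → run G
t=23: vr[G=1024/67] → run G
t=24: (idle)
t=25: (idle)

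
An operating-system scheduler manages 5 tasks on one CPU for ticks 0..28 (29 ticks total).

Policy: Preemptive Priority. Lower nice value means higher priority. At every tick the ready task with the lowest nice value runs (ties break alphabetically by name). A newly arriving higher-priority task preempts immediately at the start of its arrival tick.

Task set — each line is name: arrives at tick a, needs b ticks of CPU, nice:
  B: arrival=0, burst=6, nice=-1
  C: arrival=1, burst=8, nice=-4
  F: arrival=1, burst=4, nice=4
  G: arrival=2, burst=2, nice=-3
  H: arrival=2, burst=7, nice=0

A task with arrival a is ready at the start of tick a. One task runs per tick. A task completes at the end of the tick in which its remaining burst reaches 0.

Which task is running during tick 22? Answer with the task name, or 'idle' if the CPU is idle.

running at tick 22 = H

t=0: ready={B} → run B
t=1: ready={B,C,F} → run C
t=2: ready={B,C,F,G,H} → run C
t=3: ready={B,C,F,G,H} → run C
t=4: ready={B,C,F,G,H} → run C
t=5: ready={B,C,F,G,H} → run C
t=6: ready={B,C,F,G,H} → run C
t=7: ready={B,C,F,G,H} → run C
t=8: ready={B,C,F,G,H} → run C
t=9: ready={B,F,G,H} → run G
t=10: ready={B,F,G,H} → run G
t=11: ready={B,F,H} → run B
t=12: ready={B,F,H} → run B
t=13: ready={B,F,H} → run B
t=14: ready={B,F,H} → run B
t=15: ready={B,F,H} → run B
t=16: ready={F,H} → run H
t=17: ready={F,H} → run H
t=18: ready={F,H} → run H
t=19: ready={F,H} → run H
t=20: ready={F,H} → run H
t=21: ready={F,H} → run H
t=22: ready={F,H} → run H
t=23: ready={F} → run F
t=24: ready={F} → run F
t=25: ready={F} → run F
t=26: ready={F} → run F
t=27: (idle)
t=28: (idle)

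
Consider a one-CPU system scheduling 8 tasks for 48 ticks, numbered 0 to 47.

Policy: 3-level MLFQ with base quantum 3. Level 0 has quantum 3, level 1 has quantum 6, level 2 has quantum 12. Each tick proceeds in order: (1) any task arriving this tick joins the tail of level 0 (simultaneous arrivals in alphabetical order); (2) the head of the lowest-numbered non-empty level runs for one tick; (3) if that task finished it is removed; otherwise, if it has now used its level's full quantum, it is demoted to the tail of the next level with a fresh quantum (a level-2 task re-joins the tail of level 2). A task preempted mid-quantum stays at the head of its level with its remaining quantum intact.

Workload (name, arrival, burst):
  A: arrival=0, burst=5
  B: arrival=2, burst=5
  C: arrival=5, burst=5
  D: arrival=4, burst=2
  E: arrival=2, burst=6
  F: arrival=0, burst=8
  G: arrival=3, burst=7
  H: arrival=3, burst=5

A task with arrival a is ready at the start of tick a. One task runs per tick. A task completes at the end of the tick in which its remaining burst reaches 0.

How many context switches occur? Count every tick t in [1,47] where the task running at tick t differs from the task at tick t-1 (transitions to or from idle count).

context switches = 15

t=0: L0/L1/L2 = AF/-/- → run A
t=1: L0/L1/L2 = AF/-/- → run A
t=2: L0/L1/L2 = AFBE/-/- → run A
t=3: L0/L1/L2 = FBEGH/A/- → run F
t=4: L0/L1/L2 = FBEGHD/A/- → run F
t=5: L0/L1/L2 = FBEGHDC/A/- → run F
t=6: L0/L1/L2 = BEGHDC/AF/- → run B
t=7: L0/L1/L2 = BEGHDC/AF/- → run B
t=8: L0/L1/L2 = BEGHDC/AF/- → run B
t=9: L0/L1/L2 = EGHDC/AFB/- → run E
t=10: L0/L1/L2 = EGHDC/AFB/- → run E
t=11: L0/L1/L2 = EGHDC/AFB/- → run E
t=12: L0/L1/L2 = GHDC/AFBE/- → run G
t=13: L0/L1/L2 = GHDC/AFBE/- → run G
t=14: L0/L1/L2 = GHDC/AFBE/- → run G
t=15: L0/L1/L2 = HDC/AFBEG/- → run H
t=16: L0/L1/L2 = HDC/AFBEG/- → run H
t=17: L0/L1/L2 = HDC/AFBEG/- → run H
t=18: L0/L1/L2 = DC/AFBEGH/- → run D
t=19: L0/L1/L2 = DC/AFBEGH/- → run D
t=20: L0/L1/L2 = C/AFBEGH/- → run C
t=21: L0/L1/L2 = C/AFBEGH/- → run C
t=22: L0/L1/L2 = C/AFBEGH/- → run C
t=23: L0/L1/L2 = -/AFBEGHC/- → run A
t=24: L0/L1/L2 = -/AFBEGHC/- → run A
t=25: L0/L1/L2 = -/FBEGHC/- → run F
t=26: L0/L1/L2 = -/FBEGHC/- → run F
t=27: L0/L1/L2 = -/FBEGHC/- → run F
t=28: L0/L1/L2 = -/FBEGHC/- → run F
t=29: L0/L1/L2 = -/FBEGHC/- → run F
t=30: L0/L1/L2 = -/BEGHC/- → run B
t=31: L0/L1/L2 = -/BEGHC/- → run B
t=32: L0/L1/L2 = -/EGHC/- → run E
t=33: L0/L1/L2 = -/EGHC/- → run E
t=34: L0/L1/L2 = -/EGHC/- → run E
t=35: L0/L1/L2 = -/GHC/- → run G
t=36: L0/L1/L2 = -/GHC/- → run G
t=37: L0/L1/L2 = -/GHC/- → run G
t=38: L0/L1/L2 = -/GHC/- → run G
t=39: L0/L1/L2 = -/HC/- → run H
t=40: L0/L1/L2 = -/HC/- → run H
t=41: L0/L1/L2 = -/C/- → run C
t=42: L0/L1/L2 = -/C/- → run C
t=43: (idle)
t=44: (idle)
t=45: (idle)
t=46: (idle)
t=47: (idle)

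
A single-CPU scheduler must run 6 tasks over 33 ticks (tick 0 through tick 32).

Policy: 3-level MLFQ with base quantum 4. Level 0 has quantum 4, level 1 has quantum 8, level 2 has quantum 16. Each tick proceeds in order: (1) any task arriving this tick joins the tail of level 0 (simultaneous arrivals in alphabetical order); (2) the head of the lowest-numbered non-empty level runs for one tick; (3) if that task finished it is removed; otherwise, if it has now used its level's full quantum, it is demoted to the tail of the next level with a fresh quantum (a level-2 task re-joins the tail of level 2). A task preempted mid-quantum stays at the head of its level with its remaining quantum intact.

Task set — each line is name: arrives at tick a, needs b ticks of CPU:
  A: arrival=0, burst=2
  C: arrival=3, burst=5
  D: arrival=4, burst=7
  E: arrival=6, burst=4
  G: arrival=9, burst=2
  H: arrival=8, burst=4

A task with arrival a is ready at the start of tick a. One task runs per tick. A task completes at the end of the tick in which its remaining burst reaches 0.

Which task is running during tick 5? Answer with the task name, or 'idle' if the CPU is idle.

running at tick 5 = C

t=0: L0/L1/L2 = A/-/- → run A
t=1: L0/L1/L2 = A/-/- → run A
t=2: (idle)
t=3: L0/L1/L2 = C/-/- → run C
t=4: L0/L1/L2 = CD/-/- → run C
t=5: L0/L1/L2 = CD/-/- → run C
t=6: L0/L1/L2 = CDE/-/- → run C
t=7: L0/L1/L2 = DE/C/- → run D
t=8: L0/L1/L2 = DEH/C/- → run D
t=9: L0/L1/L2 = DEHG/C/- → run D
t=10: L0/L1/L2 = DEHG/C/- → run D
t=11: L0/L1/L2 = EHG/CD/- → run E
t=12: L0/L1/L2 = EHG/CD/- → run E
t=13: L0/L1/L2 = EHG/CD/- → run E
t=14: L0/L1/L2 = EHG/CD/- → run E
t=15: L0/L1/L2 = HG/CD/- → run H
t=16: L0/L1/L2 = HG/CD/- → run H
t=17: L0/L1/L2 = HG/CD/- → run H
t=18: L0/L1/L2 = HG/CD/- → run H
t=19: L0/L1/L2 = G/CD/- → run G
t=20: L0/L1/L2 = G/CD/- → run G
t=21: L0/L1/L2 = -/CD/- → run C
t=22: L0/L1/L2 = -/D/- → run D
t=23: L0/L1/L2 = -/D/- → run D
t=24: L0/L1/L2 = -/D/- → run D
t=25: (idle)
t=26: (idle)
t=27: (idle)
t=28: (idle)
t=29: (idle)
t=30: (idle)
t=31: (idle)
t=32: (idle)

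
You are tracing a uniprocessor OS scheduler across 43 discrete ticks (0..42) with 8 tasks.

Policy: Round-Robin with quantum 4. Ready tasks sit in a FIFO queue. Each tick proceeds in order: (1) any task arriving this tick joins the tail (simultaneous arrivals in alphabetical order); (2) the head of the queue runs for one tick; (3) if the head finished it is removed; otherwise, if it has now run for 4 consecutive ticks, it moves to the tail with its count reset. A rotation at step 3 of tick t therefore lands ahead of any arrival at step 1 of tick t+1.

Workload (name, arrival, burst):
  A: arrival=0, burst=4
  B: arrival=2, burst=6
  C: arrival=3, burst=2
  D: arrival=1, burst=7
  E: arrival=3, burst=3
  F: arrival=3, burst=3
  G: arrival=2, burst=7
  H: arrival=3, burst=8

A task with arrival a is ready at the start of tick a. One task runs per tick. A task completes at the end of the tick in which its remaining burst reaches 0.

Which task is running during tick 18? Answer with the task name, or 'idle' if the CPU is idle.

t=0: queue=[A] q_used=0 → run A
t=1: queue=[A,D] q_used=1 → run A
t=2: queue=[A,D,B,G] q_used=2 → run A
t=3: queue=[A,D,B,G,C,E,F,H] q_used=3 → run A
t=4: queue=[D,B,G,C,E,F,H] q_used=0 → run D
t=5: queue=[D,B,G,C,E,F,H] q_used=1 → run D
t=6: queue=[D,B,G,C,E,F,H] q_used=2 → run D
t=7: queue=[D,B,G,C,E,F,H] q_used=3 → run D
t=8: queue=[B,G,C,E,F,H,D] q_used=0 → run B
t=9: queue=[B,G,C,E,F,H,D] q_used=1 → run B
t=10: queue=[B,G,C,E,F,H,D] q_used=2 → run B
t=11: queue=[B,G,C,E,F,H,D] q_used=3 → run B
t=12: queue=[G,C,E,F,H,D,B] q_used=0 → run G
t=13: queue=[G,C,E,F,H,D,B] q_used=1 → run G
t=14: queue=[G,C,E,F,H,D,B] q_used=2 → run G
t=15: queue=[G,C,E,F,H,D,B] q_used=3 → run G
t=16: queue=[C,E,F,H,D,B,G] q_used=0 → run C
t=17: queue=[C,E,F,H,D,B,G] q_used=1 → run C
t=18: queue=[E,F,H,D,B,G] q_used=0 → run E
t=19: queue=[E,F,H,D,B,G] q_used=1 → run E
t=20: queue=[E,F,H,D,B,G] q_used=2 → run E
t=21: queue=[F,H,D,B,G] q_used=0 → run F
t=22: queue=[F,H,D,B,G] q_used=1 → run F
t=23: queue=[F,H,D,B,G] q_used=2 → run F
t=24: queue=[H,D,B,G] q_used=0 → run H
t=25: queue=[H,D,B,G] q_used=1 → run H
t=26: queue=[H,D,B,G] q_used=2 → run H
t=27: queue=[H,D,B,G] q_used=3 → run H
t=28: queue=[D,B,G,H] q_used=0 → run D
t=29: queue=[D,B,G,H] q_used=1 → run D
t=30: queue=[D,B,G,H] q_used=2 → run D
t=31: queue=[B,G,H] q_used=0 → run B
t=32: queue=[B,G,H] q_used=1 → run B
t=33: queue=[G,H] q_used=0 → run G
t=34: queue=[G,H] q_used=1 → run G
t=35: queue=[G,H] q_used=2 → run G
t=36: queue=[H] q_used=0 → run H
t=37: queue=[H] q_used=1 → run H
t=38: queue=[H] q_used=2 → run H
t=39: queue=[H] q_used=3 → run H
t=40: (idle)
t=41: (idle)
t=42: (idle)

running at tick 18 = E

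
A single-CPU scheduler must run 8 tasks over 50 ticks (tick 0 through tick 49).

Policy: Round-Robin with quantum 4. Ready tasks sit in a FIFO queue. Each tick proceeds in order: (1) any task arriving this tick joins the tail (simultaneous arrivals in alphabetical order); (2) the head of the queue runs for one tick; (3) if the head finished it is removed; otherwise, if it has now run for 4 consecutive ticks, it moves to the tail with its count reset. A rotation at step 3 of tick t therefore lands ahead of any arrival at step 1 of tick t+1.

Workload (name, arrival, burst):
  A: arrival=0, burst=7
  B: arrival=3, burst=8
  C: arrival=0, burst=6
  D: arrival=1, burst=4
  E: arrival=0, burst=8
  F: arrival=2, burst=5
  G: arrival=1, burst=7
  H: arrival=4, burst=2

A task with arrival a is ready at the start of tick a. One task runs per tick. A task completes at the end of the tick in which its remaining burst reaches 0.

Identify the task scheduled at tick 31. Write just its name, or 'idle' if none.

t=0: queue=[A,C,E] q_used=0 → run A
t=1: queue=[A,C,E,D,G] q_used=1 → run A
t=2: queue=[A,C,E,D,G,F] q_used=2 → run A
t=3: queue=[A,C,E,D,G,F,B] q_used=3 → run A
t=4: queue=[C,E,D,G,F,B,A,H] q_used=0 → run C
t=5: queue=[C,E,D,G,F,B,A,H] q_used=1 → run C
t=6: queue=[C,E,D,G,F,B,A,H] q_used=2 → run C
t=7: queue=[C,E,D,G,F,B,A,H] q_used=3 → run C
t=8: queue=[E,D,G,F,B,A,H,C] q_used=0 → run E
t=9: queue=[E,D,G,F,B,A,H,C] q_used=1 → run E
t=10: queue=[E,D,G,F,B,A,H,C] q_used=2 → run E
t=11: queue=[E,D,G,F,B,A,H,C] q_used=3 → run E
t=12: queue=[D,G,F,B,A,H,C,E] q_used=0 → run D
t=13: queue=[D,G,F,B,A,H,C,E] q_used=1 → run D
t=14: queue=[D,G,F,B,A,H,C,E] q_used=2 → run D
t=15: queue=[D,G,F,B,A,H,C,E] q_used=3 → run D
t=16: queue=[G,F,B,A,H,C,E] q_used=0 → run G
t=17: queue=[G,F,B,A,H,C,E] q_used=1 → run G
t=18: queue=[G,F,B,A,H,C,E] q_used=2 → run G
t=19: queue=[G,F,B,A,H,C,E] q_used=3 → run G
t=20: queue=[F,B,A,H,C,E,G] q_used=0 → run F
t=21: queue=[F,B,A,H,C,E,G] q_used=1 → run F
t=22: queue=[F,B,A,H,C,E,G] q_used=2 → run F
t=23: queue=[F,B,A,H,C,E,G] q_used=3 → run F
t=24: queue=[B,A,H,C,E,G,F] q_used=0 → run B
t=25: queue=[B,A,H,C,E,G,F] q_used=1 → run B
t=26: queue=[B,A,H,C,E,G,F] q_used=2 → run B
t=27: queue=[B,A,H,C,E,G,F] q_used=3 → run B
t=28: queue=[A,H,C,E,G,F,B] q_used=0 → run A
t=29: queue=[A,H,C,E,G,F,B] q_used=1 → run A
t=30: queue=[A,H,C,E,G,F,B] q_used=2 → run A
t=31: queue=[H,C,E,G,F,B] q_used=0 → run H
t=32: queue=[H,C,E,G,F,B] q_used=1 → run H
t=33: queue=[C,E,G,F,B] q_used=0 → run C
t=34: queue=[C,E,G,F,B] q_used=1 → run C
t=35: queue=[E,G,F,B] q_used=0 → run E
t=36: queue=[E,G,F,B] q_used=1 → run E
t=37: queue=[E,G,F,B] q_used=2 → run E
t=38: queue=[E,G,F,B] q_used=3 → run E
t=39: queue=[G,F,B] q_used=0 → run G
t=40: queue=[G,F,B] q_used=1 → run G
t=41: queue=[G,F,B] q_used=2 → run G
t=42: queue=[F,B] q_used=0 → run F
t=43: queue=[B] q_used=0 → run B
t=44: queue=[B] q_used=1 → run B
t=45: queue=[B] q_used=2 → run B
t=46: queue=[B] q_used=3 → run B
t=47: (idle)
t=48: (idle)
t=49: (idle)

running at tick 31 = H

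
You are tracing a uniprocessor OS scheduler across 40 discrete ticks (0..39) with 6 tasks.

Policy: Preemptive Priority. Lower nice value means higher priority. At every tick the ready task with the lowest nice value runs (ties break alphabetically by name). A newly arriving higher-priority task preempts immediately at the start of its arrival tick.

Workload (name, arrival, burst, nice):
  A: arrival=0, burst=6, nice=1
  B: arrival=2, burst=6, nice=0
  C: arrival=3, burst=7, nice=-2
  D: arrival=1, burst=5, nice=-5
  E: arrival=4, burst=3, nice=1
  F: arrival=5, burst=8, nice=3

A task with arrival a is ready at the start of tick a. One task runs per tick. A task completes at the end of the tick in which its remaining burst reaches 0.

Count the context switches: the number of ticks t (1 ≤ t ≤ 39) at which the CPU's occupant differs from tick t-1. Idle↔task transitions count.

t=0: ready={A} → run A
t=1: ready={A,D} → run D
t=2: ready={A,B,D} → run D
t=3: ready={A,B,C,D} → run D
t=4: ready={A,B,C,D,E} → run D
t=5: ready={A,B,C,D,E,F} → run D
t=6: ready={A,B,C,E,F} → run C
t=7: ready={A,B,C,E,F} → run C
t=8: ready={A,B,C,E,F} → run C
t=9: ready={A,B,C,E,F} → run C
t=10: ready={A,B,C,E,F} → run C
t=11: ready={A,B,C,E,F} → run C
t=12: ready={A,B,C,E,F} → run C
t=13: ready={A,B,E,F} → run B
t=14: ready={A,B,E,F} → run B
t=15: ready={A,B,E,F} → run B
t=16: ready={A,B,E,F} → run B
t=17: ready={A,B,E,F} → run B
t=18: ready={A,B,E,F} → run B
t=19: ready={A,E,F} → run A
t=20: ready={A,E,F} → run A
t=21: ready={A,E,F} → run A
t=22: ready={A,E,F} → run A
t=23: ready={A,E,F} → run A
t=24: ready={E,F} → run E
t=25: ready={E,F} → run E
t=26: ready={E,F} → run E
t=27: ready={F} → run F
t=28: ready={F} → run F
t=29: ready={F} → run F
t=30: ready={F} → run F
t=31: ready={F} → run F
t=32: ready={F} → run F
t=33: ready={F} → run F
t=34: ready={F} → run F
t=35: (idle)
t=36: (idle)
t=37: (idle)
t=38: (idle)
t=39: (idle)

context switches = 7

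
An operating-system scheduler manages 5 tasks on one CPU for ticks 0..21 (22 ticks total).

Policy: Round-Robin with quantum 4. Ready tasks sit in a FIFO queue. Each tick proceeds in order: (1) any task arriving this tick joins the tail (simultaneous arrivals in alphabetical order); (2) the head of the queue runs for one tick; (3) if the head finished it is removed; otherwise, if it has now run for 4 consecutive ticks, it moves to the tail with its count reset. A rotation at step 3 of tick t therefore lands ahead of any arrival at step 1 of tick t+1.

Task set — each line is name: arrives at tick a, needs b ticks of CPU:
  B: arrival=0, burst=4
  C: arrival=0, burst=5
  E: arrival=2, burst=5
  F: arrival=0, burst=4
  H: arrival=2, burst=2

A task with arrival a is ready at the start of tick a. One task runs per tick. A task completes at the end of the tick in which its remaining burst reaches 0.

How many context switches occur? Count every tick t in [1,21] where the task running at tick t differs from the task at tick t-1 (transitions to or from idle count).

context switches = 7

t=0: queue=[B,C,F] q_used=0 → run B
t=1: queue=[B,C,F] q_used=1 → run B
t=2: queue=[B,C,F,E,H] q_used=2 → run B
t=3: queue=[B,C,F,E,H] q_used=3 → run B
t=4: queue=[C,F,E,H] q_used=0 → run C
t=5: queue=[C,F,E,H] q_used=1 → run C
t=6: queue=[C,F,E,H] q_used=2 → run C
t=7: queue=[C,F,E,H] q_used=3 → run C
t=8: queue=[F,E,H,C] q_used=0 → run F
t=9: queue=[F,E,H,C] q_used=1 → run F
t=10: queue=[F,E,H,C] q_used=2 → run F
t=11: queue=[F,E,H,C] q_used=3 → run F
t=12: queue=[E,H,C] q_used=0 → run E
t=13: queue=[E,H,C] q_used=1 → run E
t=14: queue=[E,H,C] q_used=2 → run E
t=15: queue=[E,H,C] q_used=3 → run E
t=16: queue=[H,C,E] q_used=0 → run H
t=17: queue=[H,C,E] q_used=1 → run H
t=18: queue=[C,E] q_used=0 → run C
t=19: queue=[E] q_used=0 → run E
t=20: (idle)
t=21: (idle)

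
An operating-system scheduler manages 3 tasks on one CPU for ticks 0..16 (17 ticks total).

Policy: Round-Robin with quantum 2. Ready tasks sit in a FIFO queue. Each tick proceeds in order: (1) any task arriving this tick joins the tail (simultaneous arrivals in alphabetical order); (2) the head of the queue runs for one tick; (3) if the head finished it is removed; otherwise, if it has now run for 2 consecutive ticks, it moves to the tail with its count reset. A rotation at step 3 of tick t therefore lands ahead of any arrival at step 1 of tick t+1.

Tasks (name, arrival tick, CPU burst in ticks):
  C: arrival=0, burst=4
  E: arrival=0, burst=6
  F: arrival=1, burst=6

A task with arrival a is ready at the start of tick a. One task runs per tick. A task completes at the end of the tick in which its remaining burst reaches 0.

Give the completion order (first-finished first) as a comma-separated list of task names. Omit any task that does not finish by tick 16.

t=0: queue=[C,E] q_used=0 → run C
t=1: queue=[C,E,F] q_used=1 → run C
t=2: queue=[E,F,C] q_used=0 → run E
t=3: queue=[E,F,C] q_used=1 → run E
t=4: queue=[F,C,E] q_used=0 → run F
t=5: queue=[F,C,E] q_used=1 → run F
t=6: queue=[C,E,F] q_used=0 → run C
t=7: queue=[C,E,F] q_used=1 → run C
t=8: queue=[E,F] q_used=0 → run E
t=9: queue=[E,F] q_used=1 → run E
t=10: queue=[F,E] q_used=0 → run F
t=11: queue=[F,E] q_used=1 → run F
t=12: queue=[E,F] q_used=0 → run E
t=13: queue=[E,F] q_used=1 → run E
t=14: queue=[F] q_used=0 → run F
t=15: queue=[F] q_used=1 → run F
t=16: (idle)

completion order = C, E, F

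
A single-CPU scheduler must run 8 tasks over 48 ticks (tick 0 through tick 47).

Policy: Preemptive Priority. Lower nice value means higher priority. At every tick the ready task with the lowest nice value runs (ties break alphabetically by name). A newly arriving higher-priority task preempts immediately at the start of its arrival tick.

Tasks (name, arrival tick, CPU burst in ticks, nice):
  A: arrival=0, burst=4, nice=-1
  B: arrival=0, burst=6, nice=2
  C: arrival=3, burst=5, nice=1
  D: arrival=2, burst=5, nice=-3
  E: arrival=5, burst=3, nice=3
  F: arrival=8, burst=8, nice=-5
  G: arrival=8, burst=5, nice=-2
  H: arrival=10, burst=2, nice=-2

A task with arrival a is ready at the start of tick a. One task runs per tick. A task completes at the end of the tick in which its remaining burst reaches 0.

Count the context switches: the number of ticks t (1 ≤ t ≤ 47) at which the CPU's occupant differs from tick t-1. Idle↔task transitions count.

context switches = 10

t=0: ready={A,B} → run A
t=1: ready={A,B} → run A
t=2: ready={A,B,D} → run D
t=3: ready={A,B,C,D} → run D
t=4: ready={A,B,C,D} → run D
t=5: ready={A,B,C,D,E} → run D
t=6: ready={A,B,C,D,E} → run D
t=7: ready={A,B,C,E} → run A
t=8: ready={A,B,C,E,F,G} → run F
t=9: ready={A,B,C,E,F,G} → run F
t=10: ready={A,B,C,E,F,G,H} → run F
t=11: ready={A,B,C,E,F,G,H} → run F
t=12: ready={A,B,C,E,F,G,H} → run F
t=13: ready={A,B,C,E,F,G,H} → run F
t=14: ready={A,B,C,E,F,G,H} → run F
t=15: ready={A,B,C,E,F,G,H} → run F
t=16: ready={A,B,C,E,G,H} → run G
t=17: ready={A,B,C,E,G,H} → run G
t=18: ready={A,B,C,E,G,H} → run G
t=19: ready={A,B,C,E,G,H} → run G
t=20: ready={A,B,C,E,G,H} → run G
t=21: ready={A,B,C,E,H} → run H
t=22: ready={A,B,C,E,H} → run H
t=23: ready={A,B,C,E} → run A
t=24: ready={B,C,E} → run C
t=25: ready={B,C,E} → run C
t=26: ready={B,C,E} → run C
t=27: ready={B,C,E} → run C
t=28: ready={B,C,E} → run C
t=29: ready={B,E} → run B
t=30: ready={B,E} → run B
t=31: ready={B,E} → run B
t=32: ready={B,E} → run B
t=33: ready={B,E} → run B
t=34: ready={B,E} → run B
t=35: ready={E} → run E
t=36: ready={E} → run E
t=37: ready={E} → run E
t=38: (idle)
t=39: (idle)
t=40: (idle)
t=41: (idle)
t=42: (idle)
t=43: (idle)
t=44: (idle)
t=45: (idle)
t=46: (idle)
t=47: (idle)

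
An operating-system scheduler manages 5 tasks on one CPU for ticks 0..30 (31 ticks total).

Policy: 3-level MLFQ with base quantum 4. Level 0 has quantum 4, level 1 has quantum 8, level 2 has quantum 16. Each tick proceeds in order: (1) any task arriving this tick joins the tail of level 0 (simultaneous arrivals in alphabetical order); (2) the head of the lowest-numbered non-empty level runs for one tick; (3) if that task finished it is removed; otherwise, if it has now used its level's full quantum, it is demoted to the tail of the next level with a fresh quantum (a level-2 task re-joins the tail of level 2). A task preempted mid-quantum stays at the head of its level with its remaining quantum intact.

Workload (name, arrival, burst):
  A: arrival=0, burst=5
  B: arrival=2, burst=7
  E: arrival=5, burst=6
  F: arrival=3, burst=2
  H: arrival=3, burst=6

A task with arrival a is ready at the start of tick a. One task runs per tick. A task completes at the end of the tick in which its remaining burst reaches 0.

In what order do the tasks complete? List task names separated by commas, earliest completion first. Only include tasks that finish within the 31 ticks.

completion order = F, A, B, H, E

t=0: L0/L1/L2 = A/-/- → run A
t=1: L0/L1/L2 = A/-/- → run A
t=2: L0/L1/L2 = AB/-/- → run A
t=3: L0/L1/L2 = ABFH/-/- → run A
t=4: L0/L1/L2 = BFH/A/- → run B
t=5: L0/L1/L2 = BFHE/A/- → run B
t=6: L0/L1/L2 = BFHE/A/- → run B
t=7: L0/L1/L2 = BFHE/A/- → run B
t=8: L0/L1/L2 = FHE/AB/- → run F
t=9: L0/L1/L2 = FHE/AB/- → run F
t=10: L0/L1/L2 = HE/AB/- → run H
t=11: L0/L1/L2 = HE/AB/- → run H
t=12: L0/L1/L2 = HE/AB/- → run H
t=13: L0/L1/L2 = HE/AB/- → run H
t=14: L0/L1/L2 = E/ABH/- → run E
t=15: L0/L1/L2 = E/ABH/- → run E
t=16: L0/L1/L2 = E/ABH/- → run E
t=17: L0/L1/L2 = E/ABH/- → run E
t=18: L0/L1/L2 = -/ABHE/- → run A
t=19: L0/L1/L2 = -/BHE/- → run B
t=20: L0/L1/L2 = -/BHE/- → run B
t=21: L0/L1/L2 = -/BHE/- → run B
t=22: L0/L1/L2 = -/HE/- → run H
t=23: L0/L1/L2 = -/HE/- → run H
t=24: L0/L1/L2 = -/E/- → run E
t=25: L0/L1/L2 = -/E/- → run E
t=26: (idle)
t=27: (idle)
t=28: (idle)
t=29: (idle)
t=30: (idle)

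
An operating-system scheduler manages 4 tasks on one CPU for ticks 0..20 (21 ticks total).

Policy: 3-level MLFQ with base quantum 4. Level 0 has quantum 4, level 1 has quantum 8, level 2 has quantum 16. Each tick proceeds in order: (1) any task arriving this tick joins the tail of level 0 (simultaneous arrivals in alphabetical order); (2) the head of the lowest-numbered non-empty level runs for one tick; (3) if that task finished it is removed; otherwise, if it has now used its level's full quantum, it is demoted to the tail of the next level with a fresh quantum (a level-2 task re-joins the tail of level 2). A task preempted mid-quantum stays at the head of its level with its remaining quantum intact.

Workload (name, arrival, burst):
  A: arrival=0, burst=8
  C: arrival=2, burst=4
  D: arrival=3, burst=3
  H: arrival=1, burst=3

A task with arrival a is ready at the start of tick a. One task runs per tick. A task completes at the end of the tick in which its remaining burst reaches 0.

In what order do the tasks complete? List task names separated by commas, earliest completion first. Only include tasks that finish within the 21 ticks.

t=0: L0/L1/L2 = A/-/- → run A
t=1: L0/L1/L2 = AH/-/- → run A
t=2: L0/L1/L2 = AHC/-/- → run A
t=3: L0/L1/L2 = AHCD/-/- → run A
t=4: L0/L1/L2 = HCD/A/- → run H
t=5: L0/L1/L2 = HCD/A/- → run H
t=6: L0/L1/L2 = HCD/A/- → run H
t=7: L0/L1/L2 = CD/A/- → run C
t=8: L0/L1/L2 = CD/A/- → run C
t=9: L0/L1/L2 = CD/A/- → run C
t=10: L0/L1/L2 = CD/A/- → run C
t=11: L0/L1/L2 = D/A/- → run D
t=12: L0/L1/L2 = D/A/- → run D
t=13: L0/L1/L2 = D/A/- → run D
t=14: L0/L1/L2 = -/A/- → run A
t=15: L0/L1/L2 = -/A/- → run A
t=16: L0/L1/L2 = -/A/- → run A
t=17: L0/L1/L2 = -/A/- → run A
t=18: (idle)
t=19: (idle)
t=20: (idle)

completion order = H, C, D, A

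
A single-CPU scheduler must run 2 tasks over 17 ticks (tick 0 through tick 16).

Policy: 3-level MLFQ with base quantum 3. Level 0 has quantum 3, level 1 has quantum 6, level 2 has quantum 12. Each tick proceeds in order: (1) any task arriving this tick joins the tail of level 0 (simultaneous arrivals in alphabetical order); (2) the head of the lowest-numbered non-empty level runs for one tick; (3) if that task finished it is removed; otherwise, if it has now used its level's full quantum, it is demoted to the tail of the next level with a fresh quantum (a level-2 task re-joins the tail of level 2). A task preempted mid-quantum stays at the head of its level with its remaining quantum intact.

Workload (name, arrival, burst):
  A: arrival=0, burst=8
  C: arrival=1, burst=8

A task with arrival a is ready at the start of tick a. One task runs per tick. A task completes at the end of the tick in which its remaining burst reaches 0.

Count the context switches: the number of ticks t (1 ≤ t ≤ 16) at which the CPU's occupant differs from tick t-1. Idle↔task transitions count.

t=0: L0/L1/L2 = A/-/- → run A
t=1: L0/L1/L2 = AC/-/- → run A
t=2: L0/L1/L2 = AC/-/- → run A
t=3: L0/L1/L2 = C/A/- → run C
t=4: L0/L1/L2 = C/A/- → run C
t=5: L0/L1/L2 = C/A/- → run C
t=6: L0/L1/L2 = -/AC/- → run A
t=7: L0/L1/L2 = -/AC/- → run A
t=8: L0/L1/L2 = -/AC/- → run A
t=9: L0/L1/L2 = -/AC/- → run A
t=10: L0/L1/L2 = -/AC/- → run A
t=11: L0/L1/L2 = -/C/- → run C
t=12: L0/L1/L2 = -/C/- → run C
t=13: L0/L1/L2 = -/C/- → run C
t=14: L0/L1/L2 = -/C/- → run C
t=15: L0/L1/L2 = -/C/- → run C
t=16: (idle)

context switches = 4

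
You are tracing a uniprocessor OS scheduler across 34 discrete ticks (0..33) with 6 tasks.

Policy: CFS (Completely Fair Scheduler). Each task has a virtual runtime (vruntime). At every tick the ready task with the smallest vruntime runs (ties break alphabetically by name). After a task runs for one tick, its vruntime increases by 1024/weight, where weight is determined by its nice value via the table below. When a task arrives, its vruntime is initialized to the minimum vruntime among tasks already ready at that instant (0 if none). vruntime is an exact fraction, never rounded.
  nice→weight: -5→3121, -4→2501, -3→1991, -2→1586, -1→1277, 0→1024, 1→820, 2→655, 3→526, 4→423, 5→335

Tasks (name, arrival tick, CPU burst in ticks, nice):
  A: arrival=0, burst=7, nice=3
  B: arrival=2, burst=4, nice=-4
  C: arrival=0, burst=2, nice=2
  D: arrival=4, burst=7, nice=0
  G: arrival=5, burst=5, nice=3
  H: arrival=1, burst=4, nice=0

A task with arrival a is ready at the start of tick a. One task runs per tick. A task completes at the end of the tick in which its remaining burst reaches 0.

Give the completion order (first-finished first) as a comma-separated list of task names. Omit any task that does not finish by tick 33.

t=0: vr[A=0 C=0] → run A
t=1: vr[A=512/263 C=0 H=0] → run C
t=2: vr[A=512/263 B=0 C=1024/655 H=0] → run B
t=3: vr[A=512/263 B=1024/2501 C=1024/655 H=0] → run H
t=4: vr[A=512/263 B=1024/2501 C=1024/655 D=1024/2501 H=1] → run B
t=5: vr[A=512/263 B=2048/2501 C=1024/655 D=1024/2501 G=1024/2501 H=1] → run D
t=6: vr[A=512/263 B=2048/2501 C=1024/655 D=3525/2501 G=1024/2501 H=1] → run G
t=7: vr[A=512/263 B=2048/2501 C=1024/655 D=3525/2501 G=1549824/657763 H=1] → run B
t=8: vr[A=512/263 B=3072/2501 C=1024/655 D=3525/2501 G=1549824/657763 H=1] → run H
t=9: vr[A=512/263 B=3072/2501 C=1024/655 D=3525/2501 G=1549824/657763 H=2] → run B
t=10: vr[A=512/263 C=1024/655 D=3525/2501 G=1549824/657763 H=2] → run D
t=11: vr[A=512/263 C=1024/655 D=6026/2501 G=1549824/657763 H=2] → run C
t=12: vr[A=512/263 D=6026/2501 G=1549824/657763 H=2] → run A
t=13: vr[A=1024/263 D=6026/2501 G=1549824/657763 H=2] → run H
t=14: vr[A=1024/263 D=6026/2501 G=1549824/657763 H=3] → run G
t=15: vr[A=1024/263 D=6026/2501 G=2830336/657763 H=3] → run D
t=16: vr[A=1024/263 D=8527/2501 G=2830336/657763 H=3] → run H
t=17: vr[A=1024/263 D=8527/2501 G=2830336/657763] → run D
t=18: vr[A=1024/263 D=11028/2501 G=2830336/657763] → run A
t=19: vr[A=1536/263 D=11028/2501 G=2830336/657763] → run G
t=20: vr[A=1536/263 D=11028/2501 G=4110848/657763] → run D
t=21: vr[A=1536/263 D=13529/2501 G=4110848/657763] → run D
t=22: vr[A=1536/263 D=16030/2501 G=4110848/657763] → run A
t=23: vr[A=2048/263 D=16030/2501 G=4110848/657763] → run G
t=24: vr[A=2048/263 D=16030/2501 G=5391360/657763] → run D
t=25: vr[A=2048/263 G=5391360/657763] → run A
t=26: vr[A=2560/263 G=5391360/657763] → run G
t=27: vr[A=2560/263] → run A
t=28: vr[A=3072/263] → run A
t=29: (idle)
t=30: (idle)
t=31: (idle)
t=32: (idle)
t=33: (idle)

completion order = B, C, H, D, G, A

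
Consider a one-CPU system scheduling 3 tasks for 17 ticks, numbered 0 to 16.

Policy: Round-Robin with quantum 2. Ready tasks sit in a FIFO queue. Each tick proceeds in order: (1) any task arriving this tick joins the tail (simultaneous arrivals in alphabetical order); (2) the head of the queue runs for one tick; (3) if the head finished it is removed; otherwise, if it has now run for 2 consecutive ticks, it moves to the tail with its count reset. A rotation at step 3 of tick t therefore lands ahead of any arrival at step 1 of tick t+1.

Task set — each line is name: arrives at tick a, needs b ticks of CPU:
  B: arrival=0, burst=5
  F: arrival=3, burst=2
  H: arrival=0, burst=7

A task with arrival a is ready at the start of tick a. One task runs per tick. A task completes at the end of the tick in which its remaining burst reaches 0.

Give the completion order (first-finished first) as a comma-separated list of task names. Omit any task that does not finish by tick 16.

completion order = F, B, H

t=0: queue=[B,H] q_used=0 → run B
t=1: queue=[B,H] q_used=1 → run B
t=2: queue=[H,B] q_used=0 → run H
t=3: queue=[H,B,F] q_used=1 → run H
t=4: queue=[B,F,H] q_used=0 → run B
t=5: queue=[B,F,H] q_used=1 → run B
t=6: queue=[F,H,B] q_used=0 → run F
t=7: queue=[F,H,B] q_used=1 → run F
t=8: queue=[H,B] q_used=0 → run H
t=9: queue=[H,B] q_used=1 → run H
t=10: queue=[B,H] q_used=0 → run B
t=11: queue=[H] q_used=0 → run H
t=12: queue=[H] q_used=1 → run H
t=13: queue=[H] q_used=0 → run H
t=14: (idle)
t=15: (idle)
t=16: (idle)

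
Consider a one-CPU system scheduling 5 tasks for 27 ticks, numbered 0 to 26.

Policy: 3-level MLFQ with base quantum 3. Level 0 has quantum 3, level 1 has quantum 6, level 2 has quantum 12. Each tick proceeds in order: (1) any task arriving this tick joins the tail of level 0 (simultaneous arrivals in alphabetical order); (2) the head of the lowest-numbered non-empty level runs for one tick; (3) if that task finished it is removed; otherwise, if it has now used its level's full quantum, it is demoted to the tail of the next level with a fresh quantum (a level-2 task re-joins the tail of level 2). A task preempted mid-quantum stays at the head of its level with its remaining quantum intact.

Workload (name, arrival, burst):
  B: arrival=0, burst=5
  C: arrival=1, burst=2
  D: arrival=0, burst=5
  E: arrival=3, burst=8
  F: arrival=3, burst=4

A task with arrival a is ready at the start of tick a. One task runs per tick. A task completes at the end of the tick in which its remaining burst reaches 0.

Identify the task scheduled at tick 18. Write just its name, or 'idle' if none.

running at tick 18 = E

t=0: L0/L1/L2 = BD/-/- → run B
t=1: L0/L1/L2 = BDC/-/- → run B
t=2: L0/L1/L2 = BDC/-/- → run B
t=3: L0/L1/L2 = DCEF/B/- → run D
t=4: L0/L1/L2 = DCEF/B/- → run D
t=5: L0/L1/L2 = DCEF/B/- → run D
t=6: L0/L1/L2 = CEF/BD/- → run C
t=7: L0/L1/L2 = CEF/BD/- → run C
t=8: L0/L1/L2 = EF/BD/- → run E
t=9: L0/L1/L2 = EF/BD/- → run E
t=10: L0/L1/L2 = EF/BD/- → run E
t=11: L0/L1/L2 = F/BDE/- → run F
t=12: L0/L1/L2 = F/BDE/- → run F
t=13: L0/L1/L2 = F/BDE/- → run F
t=14: L0/L1/L2 = -/BDEF/- → run B
t=15: L0/L1/L2 = -/BDEF/- → run B
t=16: L0/L1/L2 = -/DEF/- → run D
t=17: L0/L1/L2 = -/DEF/- → run D
t=18: L0/L1/L2 = -/EF/- → run E
t=19: L0/L1/L2 = -/EF/- → run E
t=20: L0/L1/L2 = -/EF/- → run E
t=21: L0/L1/L2 = -/EF/- → run E
t=22: L0/L1/L2 = -/EF/- → run E
t=23: L0/L1/L2 = -/F/- → run F
t=24: (idle)
t=25: (idle)
t=26: (idle)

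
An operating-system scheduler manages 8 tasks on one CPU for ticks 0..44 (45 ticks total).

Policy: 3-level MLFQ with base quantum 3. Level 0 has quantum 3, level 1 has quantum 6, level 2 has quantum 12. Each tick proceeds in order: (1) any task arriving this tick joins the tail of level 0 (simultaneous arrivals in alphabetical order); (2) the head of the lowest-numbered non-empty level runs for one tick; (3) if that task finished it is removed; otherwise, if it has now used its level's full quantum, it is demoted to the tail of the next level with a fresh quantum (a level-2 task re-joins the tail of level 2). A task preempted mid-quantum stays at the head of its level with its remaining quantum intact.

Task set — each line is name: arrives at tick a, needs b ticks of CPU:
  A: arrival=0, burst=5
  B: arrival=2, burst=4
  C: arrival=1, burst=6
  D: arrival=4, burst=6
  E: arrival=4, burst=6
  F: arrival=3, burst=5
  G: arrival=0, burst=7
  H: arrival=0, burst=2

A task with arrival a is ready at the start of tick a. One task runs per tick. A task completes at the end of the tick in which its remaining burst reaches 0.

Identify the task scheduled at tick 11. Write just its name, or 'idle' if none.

running at tick 11 = B

t=0: L0/L1/L2 = AGH/-/- → run A
t=1: L0/L1/L2 = AGHC/-/- → run A
t=2: L0/L1/L2 = AGHCB/-/- → run A
t=3: L0/L1/L2 = GHCBF/A/- → run G
t=4: L0/L1/L2 = GHCBFDE/A/- → run G
t=5: L0/L1/L2 = GHCBFDE/A/- → run G
t=6: L0/L1/L2 = HCBFDE/AG/- → run H
t=7: L0/L1/L2 = HCBFDE/AG/- → run H
t=8: L0/L1/L2 = CBFDE/AG/- → run C
t=9: L0/L1/L2 = CBFDE/AG/- → run C
t=10: L0/L1/L2 = CBFDE/AG/- → run C
t=11: L0/L1/L2 = BFDE/AGC/- → run B
t=12: L0/L1/L2 = BFDE/AGC/- → run B
t=13: L0/L1/L2 = BFDE/AGC/- → run B
t=14: L0/L1/L2 = FDE/AGCB/- → run F
t=15: L0/L1/L2 = FDE/AGCB/- → run F
t=16: L0/L1/L2 = FDE/AGCB/- → run F
t=17: L0/L1/L2 = DE/AGCBF/- → run D
t=18: L0/L1/L2 = DE/AGCBF/- → run D
t=19: L0/L1/L2 = DE/AGCBF/- → run D
t=20: L0/L1/L2 = E/AGCBFD/- → run E
t=21: L0/L1/L2 = E/AGCBFD/- → run E
t=22: L0/L1/L2 = E/AGCBFD/- → run E
t=23: L0/L1/L2 = -/AGCBFDE/- → run A
t=24: L0/L1/L2 = -/AGCBFDE/- → run A
t=25: L0/L1/L2 = -/GCBFDE/- → run G
t=26: L0/L1/L2 = -/GCBFDE/- → run G
t=27: L0/L1/L2 = -/GCBFDE/- → run G
t=28: L0/L1/L2 = -/GCBFDE/- → run G
t=29: L0/L1/L2 = -/CBFDE/- → run C
t=30: L0/L1/L2 = -/CBFDE/- → run C
t=31: L0/L1/L2 = -/CBFDE/- → run C
t=32: L0/L1/L2 = -/BFDE/- → run B
t=33: L0/L1/L2 = -/FDE/- → run F
t=34: L0/L1/L2 = -/FDE/- → run F
t=35: L0/L1/L2 = -/DE/- → run D
t=36: L0/L1/L2 = -/DE/- → run D
t=37: L0/L1/L2 = -/DE/- → run D
t=38: L0/L1/L2 = -/E/- → run E
t=39: L0/L1/L2 = -/E/- → run E
t=40: L0/L1/L2 = -/E/- → run E
t=41: (idle)
t=42: (idle)
t=43: (idle)
t=44: (idle)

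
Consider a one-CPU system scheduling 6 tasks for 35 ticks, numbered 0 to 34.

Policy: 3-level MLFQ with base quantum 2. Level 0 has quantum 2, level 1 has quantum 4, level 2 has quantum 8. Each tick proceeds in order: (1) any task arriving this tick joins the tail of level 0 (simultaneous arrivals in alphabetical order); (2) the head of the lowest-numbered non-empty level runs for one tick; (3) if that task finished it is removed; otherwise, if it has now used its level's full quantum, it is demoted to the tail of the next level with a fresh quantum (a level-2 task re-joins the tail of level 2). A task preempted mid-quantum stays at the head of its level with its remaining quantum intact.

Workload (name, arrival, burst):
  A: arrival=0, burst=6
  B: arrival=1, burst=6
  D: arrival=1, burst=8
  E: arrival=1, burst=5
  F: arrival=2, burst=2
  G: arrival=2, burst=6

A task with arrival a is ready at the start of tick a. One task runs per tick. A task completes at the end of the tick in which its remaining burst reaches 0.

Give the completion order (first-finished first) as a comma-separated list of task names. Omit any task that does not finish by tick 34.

t=0: L0/L1/L2 = A/-/- → run A
t=1: L0/L1/L2 = ABDE/-/- → run A
t=2: L0/L1/L2 = BDEFG/A/- → run B
t=3: L0/L1/L2 = BDEFG/A/- → run B
t=4: L0/L1/L2 = DEFG/AB/- → run D
t=5: L0/L1/L2 = DEFG/AB/- → run D
t=6: L0/L1/L2 = EFG/ABD/- → run E
t=7: L0/L1/L2 = EFG/ABD/- → run E
t=8: L0/L1/L2 = FG/ABDE/- → run F
t=9: L0/L1/L2 = FG/ABDE/- → run F
t=10: L0/L1/L2 = G/ABDE/- → run G
t=11: L0/L1/L2 = G/ABDE/- → run G
t=12: L0/L1/L2 = -/ABDEG/- → run A
t=13: L0/L1/L2 = -/ABDEG/- → run A
t=14: L0/L1/L2 = -/ABDEG/- → run A
t=15: L0/L1/L2 = -/ABDEG/- → run A
t=16: L0/L1/L2 = -/BDEG/- → run B
t=17: L0/L1/L2 = -/BDEG/- → run B
t=18: L0/L1/L2 = -/BDEG/- → run B
t=19: L0/L1/L2 = -/BDEG/- → run B
t=20: L0/L1/L2 = -/DEG/- → run D
t=21: L0/L1/L2 = -/DEG/- → run D
t=22: L0/L1/L2 = -/DEG/- → run D
t=23: L0/L1/L2 = -/DEG/- → run D
t=24: L0/L1/L2 = -/EG/D → run E
t=25: L0/L1/L2 = -/EG/D → run E
t=26: L0/L1/L2 = -/EG/D → run E
t=27: L0/L1/L2 = -/G/D → run G
t=28: L0/L1/L2 = -/G/D → run G
t=29: L0/L1/L2 = -/G/D → run G
t=30: L0/L1/L2 = -/G/D → run G
t=31: L0/L1/L2 = -/-/D → run D
t=32: L0/L1/L2 = -/-/D → run D
t=33: (idle)
t=34: (idle)

completion order = F, A, B, E, G, D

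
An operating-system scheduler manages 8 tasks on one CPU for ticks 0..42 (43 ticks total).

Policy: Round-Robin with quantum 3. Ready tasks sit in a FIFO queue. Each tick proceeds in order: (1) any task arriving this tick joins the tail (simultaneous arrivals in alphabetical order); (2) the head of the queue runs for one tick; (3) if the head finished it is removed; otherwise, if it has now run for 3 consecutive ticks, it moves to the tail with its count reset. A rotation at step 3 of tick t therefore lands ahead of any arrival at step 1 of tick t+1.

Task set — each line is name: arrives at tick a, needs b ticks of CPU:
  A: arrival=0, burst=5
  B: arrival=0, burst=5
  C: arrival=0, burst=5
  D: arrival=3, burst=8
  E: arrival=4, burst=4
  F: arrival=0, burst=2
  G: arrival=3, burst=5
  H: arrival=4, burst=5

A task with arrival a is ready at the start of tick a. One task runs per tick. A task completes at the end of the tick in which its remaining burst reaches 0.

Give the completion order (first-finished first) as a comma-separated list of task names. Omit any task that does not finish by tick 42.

t=0: queue=[A,B,C,F] q_used=0 → run A
t=1: queue=[A,B,C,F] q_used=1 → run A
t=2: queue=[A,B,C,F] q_used=2 → run A
t=3: queue=[B,C,F,A,D,G] q_used=0 → run B
t=4: queue=[B,C,F,A,D,G,E,H] q_used=1 → run B
t=5: queue=[B,C,F,A,D,G,E,H] q_used=2 → run B
t=6: queue=[C,F,A,D,G,E,H,B] q_used=0 → run C
t=7: queue=[C,F,A,D,G,E,H,B] q_used=1 → run C
t=8: queue=[C,F,A,D,G,E,H,B] q_used=2 → run C
t=9: queue=[F,A,D,G,E,H,B,C] q_used=0 → run F
t=10: queue=[F,A,D,G,E,H,B,C] q_used=1 → run F
t=11: queue=[A,D,G,E,H,B,C] q_used=0 → run A
t=12: queue=[A,D,G,E,H,B,C] q_used=1 → run A
t=13: queue=[D,G,E,H,B,C] q_used=0 → run D
t=14: queue=[D,G,E,H,B,C] q_used=1 → run D
t=15: queue=[D,G,E,H,B,C] q_used=2 → run D
t=16: queue=[G,E,H,B,C,D] q_used=0 → run G
t=17: queue=[G,E,H,B,C,D] q_used=1 → run G
t=18: queue=[G,E,H,B,C,D] q_used=2 → run G
t=19: queue=[E,H,B,C,D,G] q_used=0 → run E
t=20: queue=[E,H,B,C,D,G] q_used=1 → run E
t=21: queue=[E,H,B,C,D,G] q_used=2 → run E
t=22: queue=[H,B,C,D,G,E] q_used=0 → run H
t=23: queue=[H,B,C,D,G,E] q_used=1 → run H
t=24: queue=[H,B,C,D,G,E] q_used=2 → run H
t=25: queue=[B,C,D,G,E,H] q_used=0 → run B
t=26: queue=[B,C,D,G,E,H] q_used=1 → run B
t=27: queue=[C,D,G,E,H] q_used=0 → run C
t=28: queue=[C,D,G,E,H] q_used=1 → run C
t=29: queue=[D,G,E,H] q_used=0 → run D
t=30: queue=[D,G,E,H] q_used=1 → run D
t=31: queue=[D,G,E,H] q_used=2 → run D
t=32: queue=[G,E,H,D] q_used=0 → run G
t=33: queue=[G,E,H,D] q_used=1 → run G
t=34: queue=[E,H,D] q_used=0 → run E
t=35: queue=[H,D] q_used=0 → run H
t=36: queue=[H,D] q_used=1 → run H
t=37: queue=[D] q_used=0 → run D
t=38: queue=[D] q_used=1 → run D
t=39: (idle)
t=40: (idle)
t=41: (idle)
t=42: (idle)

completion order = F, A, B, C, G, E, H, D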